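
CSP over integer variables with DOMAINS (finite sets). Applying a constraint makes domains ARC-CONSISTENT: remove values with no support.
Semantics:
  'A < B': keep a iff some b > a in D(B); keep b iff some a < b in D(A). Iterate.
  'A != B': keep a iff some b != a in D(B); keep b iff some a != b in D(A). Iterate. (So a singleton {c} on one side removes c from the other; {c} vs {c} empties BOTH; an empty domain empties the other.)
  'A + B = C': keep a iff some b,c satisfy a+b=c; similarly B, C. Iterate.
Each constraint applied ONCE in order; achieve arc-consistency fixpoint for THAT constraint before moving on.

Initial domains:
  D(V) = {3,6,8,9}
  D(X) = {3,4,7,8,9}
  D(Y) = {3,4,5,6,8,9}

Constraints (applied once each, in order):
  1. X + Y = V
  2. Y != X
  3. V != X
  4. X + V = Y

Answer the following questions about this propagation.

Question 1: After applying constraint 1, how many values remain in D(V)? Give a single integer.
Answer: 3

Derivation:
Constraint 1 (X + Y = V) on D(X)={3,4,7,8,9} D(Y)={3,4,5,6,8,9} D(V)={3,6,8,9}: X {3,4,7,8,9}->{3,4}; Y {3,4,5,6,8,9}->{3,4,5,6}; V {3,6,8,9}->{6,8,9}
So after constraint 1: D(V)={6,8,9}, size = 3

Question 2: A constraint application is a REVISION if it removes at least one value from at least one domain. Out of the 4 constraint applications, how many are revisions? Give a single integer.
Constraint 1 (X + Y = V) on D(X)={3,4,7,8,9} D(Y)={3,4,5,6,8,9} D(V)={3,6,8,9}: X {3,4,7,8,9}->{3,4}; Y {3,4,5,6,8,9}->{3,4,5,6}; V {3,6,8,9}->{6,8,9} => REVISION
Constraint 2 (Y != X) on D(Y)={3,4,5,6} D(X)={3,4}: no change => not a revision
Constraint 3 (V != X) on D(V)={6,8,9} D(X)={3,4}: no change => not a revision
Constraint 4 (X + V = Y) on D(X)={3,4} D(V)={6,8,9} D(Y)={3,4,5,6}: X {3,4}->{}; V {6,8,9}->{}; Y {3,4,5,6}->{} => REVISION
Total revisions = 2

Answer: 2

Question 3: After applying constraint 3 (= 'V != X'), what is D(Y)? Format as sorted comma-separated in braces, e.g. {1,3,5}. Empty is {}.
Answer: {3,4,5,6}

Derivation:
Constraint 1 (X + Y = V) on D(X)={3,4,7,8,9} D(Y)={3,4,5,6,8,9} D(V)={3,6,8,9}: X {3,4,7,8,9}->{3,4}; Y {3,4,5,6,8,9}->{3,4,5,6}; V {3,6,8,9}->{6,8,9}
Constraint 2 (Y != X) on D(Y)={3,4,5,6} D(X)={3,4}: no change
Constraint 3 (V != X) on D(V)={6,8,9} D(X)={3,4}: no change
So after constraint 3: D(Y) = {3,4,5,6}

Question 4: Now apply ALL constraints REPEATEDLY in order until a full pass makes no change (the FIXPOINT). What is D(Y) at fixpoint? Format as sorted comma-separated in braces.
pass 0 (initial): D(Y)={3,4,5,6,8,9}
pass 1: V {3,6,8,9}->{}; X {3,4,7,8,9}->{}; Y {3,4,5,6,8,9}->{}
pass 2: no change
Fixpoint after 2 passes: D(Y) = {}

Answer: {}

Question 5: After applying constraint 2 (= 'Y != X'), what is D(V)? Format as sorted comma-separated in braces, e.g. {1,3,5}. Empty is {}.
Constraint 1 (X + Y = V) on D(X)={3,4,7,8,9} D(Y)={3,4,5,6,8,9} D(V)={3,6,8,9}: X {3,4,7,8,9}->{3,4}; Y {3,4,5,6,8,9}->{3,4,5,6}; V {3,6,8,9}->{6,8,9}
Constraint 2 (Y != X) on D(Y)={3,4,5,6} D(X)={3,4}: no change
So after constraint 2: D(V) = {6,8,9}

Answer: {6,8,9}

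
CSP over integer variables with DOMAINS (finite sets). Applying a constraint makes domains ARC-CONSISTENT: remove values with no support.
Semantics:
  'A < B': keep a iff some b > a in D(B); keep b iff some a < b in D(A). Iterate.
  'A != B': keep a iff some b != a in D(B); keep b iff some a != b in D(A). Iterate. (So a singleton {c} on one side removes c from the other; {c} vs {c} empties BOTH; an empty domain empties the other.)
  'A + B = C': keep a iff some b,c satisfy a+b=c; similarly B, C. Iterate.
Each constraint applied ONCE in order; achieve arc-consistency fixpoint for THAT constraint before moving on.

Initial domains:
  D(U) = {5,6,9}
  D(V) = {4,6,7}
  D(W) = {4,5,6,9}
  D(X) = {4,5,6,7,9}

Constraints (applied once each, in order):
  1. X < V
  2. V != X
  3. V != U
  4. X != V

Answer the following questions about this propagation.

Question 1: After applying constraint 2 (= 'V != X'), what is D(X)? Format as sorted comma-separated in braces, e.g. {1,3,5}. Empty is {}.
Constraint 1 (X < V) on D(X)={4,5,6,7,9} D(V)={4,6,7}: X {4,5,6,7,9}->{4,5,6}; V {4,6,7}->{6,7}
Constraint 2 (V != X) on D(V)={6,7} D(X)={4,5,6}: no change
So after constraint 2: D(X) = {4,5,6}

Answer: {4,5,6}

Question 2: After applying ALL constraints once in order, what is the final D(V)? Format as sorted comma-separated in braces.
Answer: {6,7}

Derivation:
Constraint 1 (X < V) on D(X)={4,5,6,7,9} D(V)={4,6,7}: X {4,5,6,7,9}->{4,5,6}; V {4,6,7}->{6,7}
Constraint 2 (V != X) on D(V)={6,7} D(X)={4,5,6}: no change
Constraint 3 (V != U) on D(V)={6,7} D(U)={5,6,9}: no change
Constraint 4 (X != V) on D(X)={4,5,6} D(V)={6,7}: no change
So after all 4 constraints: D(V) = {6,7}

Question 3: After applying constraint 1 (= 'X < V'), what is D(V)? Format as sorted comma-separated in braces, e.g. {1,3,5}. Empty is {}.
Answer: {6,7}

Derivation:
Constraint 1 (X < V) on D(X)={4,5,6,7,9} D(V)={4,6,7}: X {4,5,6,7,9}->{4,5,6}; V {4,6,7}->{6,7}
So after constraint 1: D(V) = {6,7}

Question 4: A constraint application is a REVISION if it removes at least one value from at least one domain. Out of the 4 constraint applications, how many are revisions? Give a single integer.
Constraint 1 (X < V) on D(X)={4,5,6,7,9} D(V)={4,6,7}: X {4,5,6,7,9}->{4,5,6}; V {4,6,7}->{6,7} => REVISION
Constraint 2 (V != X) on D(V)={6,7} D(X)={4,5,6}: no change => not a revision
Constraint 3 (V != U) on D(V)={6,7} D(U)={5,6,9}: no change => not a revision
Constraint 4 (X != V) on D(X)={4,5,6} D(V)={6,7}: no change => not a revision
Total revisions = 1

Answer: 1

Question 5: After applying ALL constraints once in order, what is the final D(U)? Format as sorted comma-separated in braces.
Answer: {5,6,9}

Derivation:
Constraint 1 (X < V) on D(X)={4,5,6,7,9} D(V)={4,6,7}: X {4,5,6,7,9}->{4,5,6}; V {4,6,7}->{6,7}
Constraint 2 (V != X) on D(V)={6,7} D(X)={4,5,6}: no change
Constraint 3 (V != U) on D(V)={6,7} D(U)={5,6,9}: no change
Constraint 4 (X != V) on D(X)={4,5,6} D(V)={6,7}: no change
So after all 4 constraints: D(U) = {5,6,9}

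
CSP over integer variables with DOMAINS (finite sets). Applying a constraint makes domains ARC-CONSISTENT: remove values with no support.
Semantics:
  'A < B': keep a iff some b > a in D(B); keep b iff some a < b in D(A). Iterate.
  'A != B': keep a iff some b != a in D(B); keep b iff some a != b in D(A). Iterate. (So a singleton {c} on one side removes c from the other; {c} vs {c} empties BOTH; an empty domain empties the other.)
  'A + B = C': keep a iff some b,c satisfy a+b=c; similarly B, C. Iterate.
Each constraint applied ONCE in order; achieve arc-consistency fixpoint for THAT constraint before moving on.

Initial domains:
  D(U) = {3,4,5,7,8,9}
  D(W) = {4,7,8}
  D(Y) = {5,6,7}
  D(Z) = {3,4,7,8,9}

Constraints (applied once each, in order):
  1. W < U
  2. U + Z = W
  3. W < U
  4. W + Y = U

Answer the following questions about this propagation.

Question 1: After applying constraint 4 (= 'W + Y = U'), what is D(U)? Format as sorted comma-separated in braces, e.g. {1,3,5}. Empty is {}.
Answer: {}

Derivation:
Constraint 1 (W < U) on D(W)={4,7,8} D(U)={3,4,5,7,8,9}: U {3,4,5,7,8,9}->{5,7,8,9}
Constraint 2 (U + Z = W) on D(U)={5,7,8,9} D(Z)={3,4,7,8,9} D(W)={4,7,8}: U {5,7,8,9}->{5}; Z {3,4,7,8,9}->{3}; W {4,7,8}->{8}
Constraint 3 (W < U) on D(W)={8} D(U)={5}: W {8}->{}; U {5}->{}
Constraint 4 (W + Y = U) on D(W)={} D(Y)={5,6,7} D(U)={}: Y {5,6,7}->{}
So after constraint 4: D(U) = {}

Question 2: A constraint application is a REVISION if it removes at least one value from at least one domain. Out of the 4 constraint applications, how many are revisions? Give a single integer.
Constraint 1 (W < U) on D(W)={4,7,8} D(U)={3,4,5,7,8,9}: U {3,4,5,7,8,9}->{5,7,8,9} => REVISION
Constraint 2 (U + Z = W) on D(U)={5,7,8,9} D(Z)={3,4,7,8,9} D(W)={4,7,8}: U {5,7,8,9}->{5}; Z {3,4,7,8,9}->{3}; W {4,7,8}->{8} => REVISION
Constraint 3 (W < U) on D(W)={8} D(U)={5}: W {8}->{}; U {5}->{} => REVISION
Constraint 4 (W + Y = U) on D(W)={} D(Y)={5,6,7} D(U)={}: Y {5,6,7}->{} => REVISION
Total revisions = 4

Answer: 4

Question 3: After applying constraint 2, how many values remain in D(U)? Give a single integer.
Constraint 1 (W < U) on D(W)={4,7,8} D(U)={3,4,5,7,8,9}: U {3,4,5,7,8,9}->{5,7,8,9}
Constraint 2 (U + Z = W) on D(U)={5,7,8,9} D(Z)={3,4,7,8,9} D(W)={4,7,8}: U {5,7,8,9}->{5}; Z {3,4,7,8,9}->{3}; W {4,7,8}->{8}
So after constraint 2: D(U)={5}, size = 1

Answer: 1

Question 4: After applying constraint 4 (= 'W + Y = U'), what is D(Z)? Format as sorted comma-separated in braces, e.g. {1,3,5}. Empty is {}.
Answer: {3}

Derivation:
Constraint 1 (W < U) on D(W)={4,7,8} D(U)={3,4,5,7,8,9}: U {3,4,5,7,8,9}->{5,7,8,9}
Constraint 2 (U + Z = W) on D(U)={5,7,8,9} D(Z)={3,4,7,8,9} D(W)={4,7,8}: U {5,7,8,9}->{5}; Z {3,4,7,8,9}->{3}; W {4,7,8}->{8}
Constraint 3 (W < U) on D(W)={8} D(U)={5}: W {8}->{}; U {5}->{}
Constraint 4 (W + Y = U) on D(W)={} D(Y)={5,6,7} D(U)={}: Y {5,6,7}->{}
So after constraint 4: D(Z) = {3}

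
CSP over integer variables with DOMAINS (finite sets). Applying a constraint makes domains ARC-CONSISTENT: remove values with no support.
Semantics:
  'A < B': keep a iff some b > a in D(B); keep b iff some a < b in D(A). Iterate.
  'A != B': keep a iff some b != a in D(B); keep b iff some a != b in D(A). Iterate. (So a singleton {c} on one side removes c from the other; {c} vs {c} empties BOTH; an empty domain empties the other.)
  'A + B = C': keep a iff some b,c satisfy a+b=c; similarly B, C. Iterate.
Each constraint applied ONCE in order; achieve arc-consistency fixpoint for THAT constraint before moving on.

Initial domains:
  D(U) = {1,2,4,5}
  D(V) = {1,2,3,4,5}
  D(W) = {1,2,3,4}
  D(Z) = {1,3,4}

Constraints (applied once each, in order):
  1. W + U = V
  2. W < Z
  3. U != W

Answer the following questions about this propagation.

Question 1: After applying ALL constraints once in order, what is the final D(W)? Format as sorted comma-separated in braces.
Constraint 1 (W + U = V) on D(W)={1,2,3,4} D(U)={1,2,4,5} D(V)={1,2,3,4,5}: U {1,2,4,5}->{1,2,4}; V {1,2,3,4,5}->{2,3,4,5}
Constraint 2 (W < Z) on D(W)={1,2,3,4} D(Z)={1,3,4}: W {1,2,3,4}->{1,2,3}; Z {1,3,4}->{3,4}
Constraint 3 (U != W) on D(U)={1,2,4} D(W)={1,2,3}: no change
So after all 3 constraints: D(W) = {1,2,3}

Answer: {1,2,3}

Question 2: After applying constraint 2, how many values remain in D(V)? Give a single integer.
Constraint 1 (W + U = V) on D(W)={1,2,3,4} D(U)={1,2,4,5} D(V)={1,2,3,4,5}: U {1,2,4,5}->{1,2,4}; V {1,2,3,4,5}->{2,3,4,5}
Constraint 2 (W < Z) on D(W)={1,2,3,4} D(Z)={1,3,4}: W {1,2,3,4}->{1,2,3}; Z {1,3,4}->{3,4}
So after constraint 2: D(V)={2,3,4,5}, size = 4

Answer: 4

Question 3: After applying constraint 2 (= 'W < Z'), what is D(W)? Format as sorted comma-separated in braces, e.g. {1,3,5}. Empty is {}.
Constraint 1 (W + U = V) on D(W)={1,2,3,4} D(U)={1,2,4,5} D(V)={1,2,3,4,5}: U {1,2,4,5}->{1,2,4}; V {1,2,3,4,5}->{2,3,4,5}
Constraint 2 (W < Z) on D(W)={1,2,3,4} D(Z)={1,3,4}: W {1,2,3,4}->{1,2,3}; Z {1,3,4}->{3,4}
So after constraint 2: D(W) = {1,2,3}

Answer: {1,2,3}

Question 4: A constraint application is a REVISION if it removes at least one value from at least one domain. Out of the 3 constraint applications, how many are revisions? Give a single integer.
Answer: 2

Derivation:
Constraint 1 (W + U = V) on D(W)={1,2,3,4} D(U)={1,2,4,5} D(V)={1,2,3,4,5}: U {1,2,4,5}->{1,2,4}; V {1,2,3,4,5}->{2,3,4,5} => REVISION
Constraint 2 (W < Z) on D(W)={1,2,3,4} D(Z)={1,3,4}: W {1,2,3,4}->{1,2,3}; Z {1,3,4}->{3,4} => REVISION
Constraint 3 (U != W) on D(U)={1,2,4} D(W)={1,2,3}: no change => not a revision
Total revisions = 2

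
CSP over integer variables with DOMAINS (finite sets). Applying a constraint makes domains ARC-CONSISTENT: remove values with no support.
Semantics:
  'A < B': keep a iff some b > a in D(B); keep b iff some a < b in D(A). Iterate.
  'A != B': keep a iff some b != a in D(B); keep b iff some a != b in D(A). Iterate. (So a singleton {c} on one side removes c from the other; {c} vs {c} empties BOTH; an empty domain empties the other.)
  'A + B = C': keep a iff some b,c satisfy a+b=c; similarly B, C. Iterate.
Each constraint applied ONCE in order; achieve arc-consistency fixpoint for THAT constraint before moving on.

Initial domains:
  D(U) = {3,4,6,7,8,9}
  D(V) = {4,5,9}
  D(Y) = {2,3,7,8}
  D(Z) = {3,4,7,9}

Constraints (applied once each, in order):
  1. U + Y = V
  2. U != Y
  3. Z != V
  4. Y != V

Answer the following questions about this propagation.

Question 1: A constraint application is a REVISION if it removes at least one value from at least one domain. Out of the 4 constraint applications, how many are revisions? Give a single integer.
Constraint 1 (U + Y = V) on D(U)={3,4,6,7,8,9} D(Y)={2,3,7,8} D(V)={4,5,9}: U {3,4,6,7,8,9}->{3,6,7}; Y {2,3,7,8}->{2,3}; V {4,5,9}->{5,9} => REVISION
Constraint 2 (U != Y) on D(U)={3,6,7} D(Y)={2,3}: no change => not a revision
Constraint 3 (Z != V) on D(Z)={3,4,7,9} D(V)={5,9}: no change => not a revision
Constraint 4 (Y != V) on D(Y)={2,3} D(V)={5,9}: no change => not a revision
Total revisions = 1

Answer: 1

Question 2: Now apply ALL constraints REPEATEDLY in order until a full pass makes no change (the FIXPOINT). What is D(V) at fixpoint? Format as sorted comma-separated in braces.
pass 0 (initial): D(V)={4,5,9}
pass 1: U {3,4,6,7,8,9}->{3,6,7}; V {4,5,9}->{5,9}; Y {2,3,7,8}->{2,3}
pass 2: no change
Fixpoint after 2 passes: D(V) = {5,9}

Answer: {5,9}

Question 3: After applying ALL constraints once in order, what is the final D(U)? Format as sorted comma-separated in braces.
Answer: {3,6,7}

Derivation:
Constraint 1 (U + Y = V) on D(U)={3,4,6,7,8,9} D(Y)={2,3,7,8} D(V)={4,5,9}: U {3,4,6,7,8,9}->{3,6,7}; Y {2,3,7,8}->{2,3}; V {4,5,9}->{5,9}
Constraint 2 (U != Y) on D(U)={3,6,7} D(Y)={2,3}: no change
Constraint 3 (Z != V) on D(Z)={3,4,7,9} D(V)={5,9}: no change
Constraint 4 (Y != V) on D(Y)={2,3} D(V)={5,9}: no change
So after all 4 constraints: D(U) = {3,6,7}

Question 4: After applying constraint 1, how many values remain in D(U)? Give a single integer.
Answer: 3

Derivation:
Constraint 1 (U + Y = V) on D(U)={3,4,6,7,8,9} D(Y)={2,3,7,8} D(V)={4,5,9}: U {3,4,6,7,8,9}->{3,6,7}; Y {2,3,7,8}->{2,3}; V {4,5,9}->{5,9}
So after constraint 1: D(U)={3,6,7}, size = 3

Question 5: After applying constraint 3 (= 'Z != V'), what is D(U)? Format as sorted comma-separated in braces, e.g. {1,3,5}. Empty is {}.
Constraint 1 (U + Y = V) on D(U)={3,4,6,7,8,9} D(Y)={2,3,7,8} D(V)={4,5,9}: U {3,4,6,7,8,9}->{3,6,7}; Y {2,3,7,8}->{2,3}; V {4,5,9}->{5,9}
Constraint 2 (U != Y) on D(U)={3,6,7} D(Y)={2,3}: no change
Constraint 3 (Z != V) on D(Z)={3,4,7,9} D(V)={5,9}: no change
So after constraint 3: D(U) = {3,6,7}

Answer: {3,6,7}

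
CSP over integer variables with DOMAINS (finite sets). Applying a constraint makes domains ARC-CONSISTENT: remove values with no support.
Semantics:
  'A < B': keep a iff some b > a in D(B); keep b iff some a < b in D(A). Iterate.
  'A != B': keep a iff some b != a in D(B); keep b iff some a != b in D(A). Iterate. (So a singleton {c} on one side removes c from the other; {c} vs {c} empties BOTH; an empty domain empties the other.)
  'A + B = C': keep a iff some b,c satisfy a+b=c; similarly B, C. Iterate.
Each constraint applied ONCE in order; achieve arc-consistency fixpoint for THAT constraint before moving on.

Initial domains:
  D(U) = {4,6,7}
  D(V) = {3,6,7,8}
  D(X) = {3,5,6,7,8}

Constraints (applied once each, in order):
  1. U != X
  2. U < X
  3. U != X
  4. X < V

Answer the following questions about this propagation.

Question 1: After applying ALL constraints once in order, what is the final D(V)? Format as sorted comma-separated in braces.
Constraint 1 (U != X) on D(U)={4,6,7} D(X)={3,5,6,7,8}: no change
Constraint 2 (U < X) on D(U)={4,6,7} D(X)={3,5,6,7,8}: X {3,5,6,7,8}->{5,6,7,8}
Constraint 3 (U != X) on D(U)={4,6,7} D(X)={5,6,7,8}: no change
Constraint 4 (X < V) on D(X)={5,6,7,8} D(V)={3,6,7,8}: X {5,6,7,8}->{5,6,7}; V {3,6,7,8}->{6,7,8}
So after all 4 constraints: D(V) = {6,7,8}

Answer: {6,7,8}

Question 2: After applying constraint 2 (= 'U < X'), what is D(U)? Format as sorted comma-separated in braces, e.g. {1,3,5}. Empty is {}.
Constraint 1 (U != X) on D(U)={4,6,7} D(X)={3,5,6,7,8}: no change
Constraint 2 (U < X) on D(U)={4,6,7} D(X)={3,5,6,7,8}: X {3,5,6,7,8}->{5,6,7,8}
So after constraint 2: D(U) = {4,6,7}

Answer: {4,6,7}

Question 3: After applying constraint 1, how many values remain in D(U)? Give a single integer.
Answer: 3

Derivation:
Constraint 1 (U != X) on D(U)={4,6,7} D(X)={3,5,6,7,8}: no change
So after constraint 1: D(U)={4,6,7}, size = 3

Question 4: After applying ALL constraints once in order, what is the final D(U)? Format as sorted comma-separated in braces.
Constraint 1 (U != X) on D(U)={4,6,7} D(X)={3,5,6,7,8}: no change
Constraint 2 (U < X) on D(U)={4,6,7} D(X)={3,5,6,7,8}: X {3,5,6,7,8}->{5,6,7,8}
Constraint 3 (U != X) on D(U)={4,6,7} D(X)={5,6,7,8}: no change
Constraint 4 (X < V) on D(X)={5,6,7,8} D(V)={3,6,7,8}: X {5,6,7,8}->{5,6,7}; V {3,6,7,8}->{6,7,8}
So after all 4 constraints: D(U) = {4,6,7}

Answer: {4,6,7}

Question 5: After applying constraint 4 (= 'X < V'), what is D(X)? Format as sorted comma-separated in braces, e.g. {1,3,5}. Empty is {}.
Answer: {5,6,7}

Derivation:
Constraint 1 (U != X) on D(U)={4,6,7} D(X)={3,5,6,7,8}: no change
Constraint 2 (U < X) on D(U)={4,6,7} D(X)={3,5,6,7,8}: X {3,5,6,7,8}->{5,6,7,8}
Constraint 3 (U != X) on D(U)={4,6,7} D(X)={5,6,7,8}: no change
Constraint 4 (X < V) on D(X)={5,6,7,8} D(V)={3,6,7,8}: X {5,6,7,8}->{5,6,7}; V {3,6,7,8}->{6,7,8}
So after constraint 4: D(X) = {5,6,7}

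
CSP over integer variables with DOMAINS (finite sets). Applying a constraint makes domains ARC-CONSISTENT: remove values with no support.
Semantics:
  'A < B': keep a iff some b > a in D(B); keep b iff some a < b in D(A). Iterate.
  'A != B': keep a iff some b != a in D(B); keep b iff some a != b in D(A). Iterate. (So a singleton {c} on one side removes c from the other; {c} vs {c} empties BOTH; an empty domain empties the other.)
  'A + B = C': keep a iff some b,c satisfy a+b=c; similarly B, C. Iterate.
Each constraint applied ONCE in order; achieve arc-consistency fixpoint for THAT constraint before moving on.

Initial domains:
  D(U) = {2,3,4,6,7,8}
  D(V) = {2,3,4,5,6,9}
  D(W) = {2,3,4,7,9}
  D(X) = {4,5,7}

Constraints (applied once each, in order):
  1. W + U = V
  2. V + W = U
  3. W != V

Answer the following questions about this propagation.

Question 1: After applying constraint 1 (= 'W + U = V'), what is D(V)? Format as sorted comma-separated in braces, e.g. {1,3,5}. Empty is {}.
Answer: {4,5,6,9}

Derivation:
Constraint 1 (W + U = V) on D(W)={2,3,4,7,9} D(U)={2,3,4,6,7,8} D(V)={2,3,4,5,6,9}: W {2,3,4,7,9}->{2,3,4,7}; U {2,3,4,6,7,8}->{2,3,4,6,7}; V {2,3,4,5,6,9}->{4,5,6,9}
So after constraint 1: D(V) = {4,5,6,9}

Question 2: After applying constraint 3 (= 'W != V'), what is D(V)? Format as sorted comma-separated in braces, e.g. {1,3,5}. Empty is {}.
Answer: {4,5}

Derivation:
Constraint 1 (W + U = V) on D(W)={2,3,4,7,9} D(U)={2,3,4,6,7,8} D(V)={2,3,4,5,6,9}: W {2,3,4,7,9}->{2,3,4,7}; U {2,3,4,6,7,8}->{2,3,4,6,7}; V {2,3,4,5,6,9}->{4,5,6,9}
Constraint 2 (V + W = U) on D(V)={4,5,6,9} D(W)={2,3,4,7} D(U)={2,3,4,6,7}: V {4,5,6,9}->{4,5}; W {2,3,4,7}->{2,3}; U {2,3,4,6,7}->{6,7}
Constraint 3 (W != V) on D(W)={2,3} D(V)={4,5}: no change
So after constraint 3: D(V) = {4,5}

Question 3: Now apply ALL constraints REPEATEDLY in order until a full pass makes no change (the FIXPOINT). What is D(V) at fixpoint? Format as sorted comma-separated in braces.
Answer: {}

Derivation:
pass 0 (initial): D(V)={2,3,4,5,6,9}
pass 1: U {2,3,4,6,7,8}->{6,7}; V {2,3,4,5,6,9}->{4,5}; W {2,3,4,7,9}->{2,3}
pass 2: U {6,7}->{}; V {4,5}->{}; W {2,3}->{}
pass 3: no change
Fixpoint after 3 passes: D(V) = {}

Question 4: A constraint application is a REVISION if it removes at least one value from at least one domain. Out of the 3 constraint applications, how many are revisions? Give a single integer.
Constraint 1 (W + U = V) on D(W)={2,3,4,7,9} D(U)={2,3,4,6,7,8} D(V)={2,3,4,5,6,9}: W {2,3,4,7,9}->{2,3,4,7}; U {2,3,4,6,7,8}->{2,3,4,6,7}; V {2,3,4,5,6,9}->{4,5,6,9} => REVISION
Constraint 2 (V + W = U) on D(V)={4,5,6,9} D(W)={2,3,4,7} D(U)={2,3,4,6,7}: V {4,5,6,9}->{4,5}; W {2,3,4,7}->{2,3}; U {2,3,4,6,7}->{6,7} => REVISION
Constraint 3 (W != V) on D(W)={2,3} D(V)={4,5}: no change => not a revision
Total revisions = 2

Answer: 2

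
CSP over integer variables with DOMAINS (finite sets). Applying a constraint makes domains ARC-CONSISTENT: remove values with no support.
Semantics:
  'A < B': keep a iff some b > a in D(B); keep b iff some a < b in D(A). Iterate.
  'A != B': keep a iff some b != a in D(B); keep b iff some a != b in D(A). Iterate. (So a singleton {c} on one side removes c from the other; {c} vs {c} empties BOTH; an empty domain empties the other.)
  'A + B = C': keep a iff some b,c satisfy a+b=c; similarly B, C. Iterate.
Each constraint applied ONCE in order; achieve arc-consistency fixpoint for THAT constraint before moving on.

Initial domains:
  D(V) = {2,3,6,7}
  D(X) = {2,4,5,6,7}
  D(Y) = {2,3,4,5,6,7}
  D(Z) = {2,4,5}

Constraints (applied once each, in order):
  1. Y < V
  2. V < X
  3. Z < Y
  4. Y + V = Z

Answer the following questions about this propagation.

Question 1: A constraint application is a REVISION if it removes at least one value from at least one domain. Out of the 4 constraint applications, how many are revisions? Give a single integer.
Constraint 1 (Y < V) on D(Y)={2,3,4,5,6,7} D(V)={2,3,6,7}: Y {2,3,4,5,6,7}->{2,3,4,5,6}; V {2,3,6,7}->{3,6,7} => REVISION
Constraint 2 (V < X) on D(V)={3,6,7} D(X)={2,4,5,6,7}: V {3,6,7}->{3,6}; X {2,4,5,6,7}->{4,5,6,7} => REVISION
Constraint 3 (Z < Y) on D(Z)={2,4,5} D(Y)={2,3,4,5,6}: Y {2,3,4,5,6}->{3,4,5,6} => REVISION
Constraint 4 (Y + V = Z) on D(Y)={3,4,5,6} D(V)={3,6} D(Z)={2,4,5}: Y {3,4,5,6}->{}; V {3,6}->{}; Z {2,4,5}->{} => REVISION
Total revisions = 4

Answer: 4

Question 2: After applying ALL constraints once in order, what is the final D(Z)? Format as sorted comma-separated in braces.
Answer: {}

Derivation:
Constraint 1 (Y < V) on D(Y)={2,3,4,5,6,7} D(V)={2,3,6,7}: Y {2,3,4,5,6,7}->{2,3,4,5,6}; V {2,3,6,7}->{3,6,7}
Constraint 2 (V < X) on D(V)={3,6,7} D(X)={2,4,5,6,7}: V {3,6,7}->{3,6}; X {2,4,5,6,7}->{4,5,6,7}
Constraint 3 (Z < Y) on D(Z)={2,4,5} D(Y)={2,3,4,5,6}: Y {2,3,4,5,6}->{3,4,5,6}
Constraint 4 (Y + V = Z) on D(Y)={3,4,5,6} D(V)={3,6} D(Z)={2,4,5}: Y {3,4,5,6}->{}; V {3,6}->{}; Z {2,4,5}->{}
So after all 4 constraints: D(Z) = {}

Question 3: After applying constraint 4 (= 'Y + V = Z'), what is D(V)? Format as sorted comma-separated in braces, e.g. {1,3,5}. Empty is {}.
Answer: {}

Derivation:
Constraint 1 (Y < V) on D(Y)={2,3,4,5,6,7} D(V)={2,3,6,7}: Y {2,3,4,5,6,7}->{2,3,4,5,6}; V {2,3,6,7}->{3,6,7}
Constraint 2 (V < X) on D(V)={3,6,7} D(X)={2,4,5,6,7}: V {3,6,7}->{3,6}; X {2,4,5,6,7}->{4,5,6,7}
Constraint 3 (Z < Y) on D(Z)={2,4,5} D(Y)={2,3,4,5,6}: Y {2,3,4,5,6}->{3,4,5,6}
Constraint 4 (Y + V = Z) on D(Y)={3,4,5,6} D(V)={3,6} D(Z)={2,4,5}: Y {3,4,5,6}->{}; V {3,6}->{}; Z {2,4,5}->{}
So after constraint 4: D(V) = {}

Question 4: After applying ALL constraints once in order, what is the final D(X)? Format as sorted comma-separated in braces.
Constraint 1 (Y < V) on D(Y)={2,3,4,5,6,7} D(V)={2,3,6,7}: Y {2,3,4,5,6,7}->{2,3,4,5,6}; V {2,3,6,7}->{3,6,7}
Constraint 2 (V < X) on D(V)={3,6,7} D(X)={2,4,5,6,7}: V {3,6,7}->{3,6}; X {2,4,5,6,7}->{4,5,6,7}
Constraint 3 (Z < Y) on D(Z)={2,4,5} D(Y)={2,3,4,5,6}: Y {2,3,4,5,6}->{3,4,5,6}
Constraint 4 (Y + V = Z) on D(Y)={3,4,5,6} D(V)={3,6} D(Z)={2,4,5}: Y {3,4,5,6}->{}; V {3,6}->{}; Z {2,4,5}->{}
So after all 4 constraints: D(X) = {4,5,6,7}

Answer: {4,5,6,7}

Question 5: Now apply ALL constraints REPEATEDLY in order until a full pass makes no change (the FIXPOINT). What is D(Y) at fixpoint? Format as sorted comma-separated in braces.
Answer: {}

Derivation:
pass 0 (initial): D(Y)={2,3,4,5,6,7}
pass 1: V {2,3,6,7}->{}; X {2,4,5,6,7}->{4,5,6,7}; Y {2,3,4,5,6,7}->{}; Z {2,4,5}->{}
pass 2: X {4,5,6,7}->{}
pass 3: no change
Fixpoint after 3 passes: D(Y) = {}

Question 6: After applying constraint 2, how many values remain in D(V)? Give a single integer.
Constraint 1 (Y < V) on D(Y)={2,3,4,5,6,7} D(V)={2,3,6,7}: Y {2,3,4,5,6,7}->{2,3,4,5,6}; V {2,3,6,7}->{3,6,7}
Constraint 2 (V < X) on D(V)={3,6,7} D(X)={2,4,5,6,7}: V {3,6,7}->{3,6}; X {2,4,5,6,7}->{4,5,6,7}
So after constraint 2: D(V)={3,6}, size = 2

Answer: 2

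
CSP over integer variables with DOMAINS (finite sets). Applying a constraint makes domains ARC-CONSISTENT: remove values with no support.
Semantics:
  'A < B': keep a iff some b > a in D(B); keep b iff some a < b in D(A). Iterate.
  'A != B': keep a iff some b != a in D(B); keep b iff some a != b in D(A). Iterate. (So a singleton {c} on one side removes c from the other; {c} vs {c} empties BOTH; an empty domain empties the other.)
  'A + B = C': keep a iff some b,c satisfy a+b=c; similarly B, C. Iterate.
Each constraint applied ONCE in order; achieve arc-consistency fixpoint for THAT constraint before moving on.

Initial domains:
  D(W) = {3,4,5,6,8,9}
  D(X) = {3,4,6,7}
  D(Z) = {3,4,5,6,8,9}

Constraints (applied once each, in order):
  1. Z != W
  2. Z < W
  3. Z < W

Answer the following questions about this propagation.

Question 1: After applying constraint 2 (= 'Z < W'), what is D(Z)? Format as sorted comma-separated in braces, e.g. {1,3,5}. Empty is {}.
Constraint 1 (Z != W) on D(Z)={3,4,5,6,8,9} D(W)={3,4,5,6,8,9}: no change
Constraint 2 (Z < W) on D(Z)={3,4,5,6,8,9} D(W)={3,4,5,6,8,9}: Z {3,4,5,6,8,9}->{3,4,5,6,8}; W {3,4,5,6,8,9}->{4,5,6,8,9}
So after constraint 2: D(Z) = {3,4,5,6,8}

Answer: {3,4,5,6,8}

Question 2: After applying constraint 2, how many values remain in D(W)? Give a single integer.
Constraint 1 (Z != W) on D(Z)={3,4,5,6,8,9} D(W)={3,4,5,6,8,9}: no change
Constraint 2 (Z < W) on D(Z)={3,4,5,6,8,9} D(W)={3,4,5,6,8,9}: Z {3,4,5,6,8,9}->{3,4,5,6,8}; W {3,4,5,6,8,9}->{4,5,6,8,9}
So after constraint 2: D(W)={4,5,6,8,9}, size = 5

Answer: 5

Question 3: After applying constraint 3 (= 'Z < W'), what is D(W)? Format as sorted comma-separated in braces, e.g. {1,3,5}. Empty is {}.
Constraint 1 (Z != W) on D(Z)={3,4,5,6,8,9} D(W)={3,4,5,6,8,9}: no change
Constraint 2 (Z < W) on D(Z)={3,4,5,6,8,9} D(W)={3,4,5,6,8,9}: Z {3,4,5,6,8,9}->{3,4,5,6,8}; W {3,4,5,6,8,9}->{4,5,6,8,9}
Constraint 3 (Z < W) on D(Z)={3,4,5,6,8} D(W)={4,5,6,8,9}: no change
So after constraint 3: D(W) = {4,5,6,8,9}

Answer: {4,5,6,8,9}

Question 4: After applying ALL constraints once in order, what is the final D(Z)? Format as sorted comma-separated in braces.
Constraint 1 (Z != W) on D(Z)={3,4,5,6,8,9} D(W)={3,4,5,6,8,9}: no change
Constraint 2 (Z < W) on D(Z)={3,4,5,6,8,9} D(W)={3,4,5,6,8,9}: Z {3,4,5,6,8,9}->{3,4,5,6,8}; W {3,4,5,6,8,9}->{4,5,6,8,9}
Constraint 3 (Z < W) on D(Z)={3,4,5,6,8} D(W)={4,5,6,8,9}: no change
So after all 3 constraints: D(Z) = {3,4,5,6,8}

Answer: {3,4,5,6,8}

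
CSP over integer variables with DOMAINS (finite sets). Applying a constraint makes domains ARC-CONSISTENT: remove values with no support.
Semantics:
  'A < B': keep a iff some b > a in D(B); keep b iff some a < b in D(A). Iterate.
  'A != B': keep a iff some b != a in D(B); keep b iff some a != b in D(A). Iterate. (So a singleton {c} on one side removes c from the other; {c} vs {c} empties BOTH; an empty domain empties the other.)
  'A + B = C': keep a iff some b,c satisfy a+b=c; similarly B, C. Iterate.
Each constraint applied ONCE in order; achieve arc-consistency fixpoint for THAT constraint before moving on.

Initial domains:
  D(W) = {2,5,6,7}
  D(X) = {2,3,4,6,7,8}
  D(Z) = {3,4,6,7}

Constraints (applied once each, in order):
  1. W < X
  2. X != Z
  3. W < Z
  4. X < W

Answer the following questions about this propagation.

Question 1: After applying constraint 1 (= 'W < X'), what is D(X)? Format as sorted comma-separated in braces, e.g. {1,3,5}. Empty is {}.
Answer: {3,4,6,7,8}

Derivation:
Constraint 1 (W < X) on D(W)={2,5,6,7} D(X)={2,3,4,6,7,8}: X {2,3,4,6,7,8}->{3,4,6,7,8}
So after constraint 1: D(X) = {3,4,6,7,8}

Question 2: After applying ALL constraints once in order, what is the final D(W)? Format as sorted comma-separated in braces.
Answer: {5,6}

Derivation:
Constraint 1 (W < X) on D(W)={2,5,6,7} D(X)={2,3,4,6,7,8}: X {2,3,4,6,7,8}->{3,4,6,7,8}
Constraint 2 (X != Z) on D(X)={3,4,6,7,8} D(Z)={3,4,6,7}: no change
Constraint 3 (W < Z) on D(W)={2,5,6,7} D(Z)={3,4,6,7}: W {2,5,6,7}->{2,5,6}
Constraint 4 (X < W) on D(X)={3,4,6,7,8} D(W)={2,5,6}: X {3,4,6,7,8}->{3,4}; W {2,5,6}->{5,6}
So after all 4 constraints: D(W) = {5,6}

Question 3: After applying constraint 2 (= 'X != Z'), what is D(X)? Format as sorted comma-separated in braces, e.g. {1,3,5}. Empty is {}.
Answer: {3,4,6,7,8}

Derivation:
Constraint 1 (W < X) on D(W)={2,5,6,7} D(X)={2,3,4,6,7,8}: X {2,3,4,6,7,8}->{3,4,6,7,8}
Constraint 2 (X != Z) on D(X)={3,4,6,7,8} D(Z)={3,4,6,7}: no change
So after constraint 2: D(X) = {3,4,6,7,8}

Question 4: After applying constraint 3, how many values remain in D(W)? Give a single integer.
Constraint 1 (W < X) on D(W)={2,5,6,7} D(X)={2,3,4,6,7,8}: X {2,3,4,6,7,8}->{3,4,6,7,8}
Constraint 2 (X != Z) on D(X)={3,4,6,7,8} D(Z)={3,4,6,7}: no change
Constraint 3 (W < Z) on D(W)={2,5,6,7} D(Z)={3,4,6,7}: W {2,5,6,7}->{2,5,6}
So after constraint 3: D(W)={2,5,6}, size = 3

Answer: 3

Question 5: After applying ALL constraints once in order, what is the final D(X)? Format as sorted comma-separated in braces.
Answer: {3,4}

Derivation:
Constraint 1 (W < X) on D(W)={2,5,6,7} D(X)={2,3,4,6,7,8}: X {2,3,4,6,7,8}->{3,4,6,7,8}
Constraint 2 (X != Z) on D(X)={3,4,6,7,8} D(Z)={3,4,6,7}: no change
Constraint 3 (W < Z) on D(W)={2,5,6,7} D(Z)={3,4,6,7}: W {2,5,6,7}->{2,5,6}
Constraint 4 (X < W) on D(X)={3,4,6,7,8} D(W)={2,5,6}: X {3,4,6,7,8}->{3,4}; W {2,5,6}->{5,6}
So after all 4 constraints: D(X) = {3,4}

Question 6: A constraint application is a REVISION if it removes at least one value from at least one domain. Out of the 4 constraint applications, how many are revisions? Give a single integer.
Constraint 1 (W < X) on D(W)={2,5,6,7} D(X)={2,3,4,6,7,8}: X {2,3,4,6,7,8}->{3,4,6,7,8} => REVISION
Constraint 2 (X != Z) on D(X)={3,4,6,7,8} D(Z)={3,4,6,7}: no change => not a revision
Constraint 3 (W < Z) on D(W)={2,5,6,7} D(Z)={3,4,6,7}: W {2,5,6,7}->{2,5,6} => REVISION
Constraint 4 (X < W) on D(X)={3,4,6,7,8} D(W)={2,5,6}: X {3,4,6,7,8}->{3,4}; W {2,5,6}->{5,6} => REVISION
Total revisions = 3

Answer: 3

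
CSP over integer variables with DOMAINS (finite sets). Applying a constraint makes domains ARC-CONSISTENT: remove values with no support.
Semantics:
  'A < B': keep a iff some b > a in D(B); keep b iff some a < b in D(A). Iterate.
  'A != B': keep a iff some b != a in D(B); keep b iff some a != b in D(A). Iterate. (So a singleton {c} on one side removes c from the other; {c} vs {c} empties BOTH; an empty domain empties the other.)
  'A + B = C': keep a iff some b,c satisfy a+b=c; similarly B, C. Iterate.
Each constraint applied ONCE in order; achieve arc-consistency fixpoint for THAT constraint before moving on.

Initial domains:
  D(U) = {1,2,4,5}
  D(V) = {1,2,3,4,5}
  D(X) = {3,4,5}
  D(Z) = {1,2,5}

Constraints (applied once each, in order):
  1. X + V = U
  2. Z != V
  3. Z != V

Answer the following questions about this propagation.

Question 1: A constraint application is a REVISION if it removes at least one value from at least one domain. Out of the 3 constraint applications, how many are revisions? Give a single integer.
Constraint 1 (X + V = U) on D(X)={3,4,5} D(V)={1,2,3,4,5} D(U)={1,2,4,5}: X {3,4,5}->{3,4}; V {1,2,3,4,5}->{1,2}; U {1,2,4,5}->{4,5} => REVISION
Constraint 2 (Z != V) on D(Z)={1,2,5} D(V)={1,2}: no change => not a revision
Constraint 3 (Z != V) on D(Z)={1,2,5} D(V)={1,2}: no change => not a revision
Total revisions = 1

Answer: 1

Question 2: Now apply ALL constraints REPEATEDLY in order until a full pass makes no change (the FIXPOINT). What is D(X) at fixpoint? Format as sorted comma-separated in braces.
Answer: {3,4}

Derivation:
pass 0 (initial): D(X)={3,4,5}
pass 1: U {1,2,4,5}->{4,5}; V {1,2,3,4,5}->{1,2}; X {3,4,5}->{3,4}
pass 2: no change
Fixpoint after 2 passes: D(X) = {3,4}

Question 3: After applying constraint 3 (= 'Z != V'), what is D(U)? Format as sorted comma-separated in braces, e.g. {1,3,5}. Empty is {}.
Answer: {4,5}

Derivation:
Constraint 1 (X + V = U) on D(X)={3,4,5} D(V)={1,2,3,4,5} D(U)={1,2,4,5}: X {3,4,5}->{3,4}; V {1,2,3,4,5}->{1,2}; U {1,2,4,5}->{4,5}
Constraint 2 (Z != V) on D(Z)={1,2,5} D(V)={1,2}: no change
Constraint 3 (Z != V) on D(Z)={1,2,5} D(V)={1,2}: no change
So after constraint 3: D(U) = {4,5}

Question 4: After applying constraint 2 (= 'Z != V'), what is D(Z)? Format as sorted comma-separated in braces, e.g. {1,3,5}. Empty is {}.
Constraint 1 (X + V = U) on D(X)={3,4,5} D(V)={1,2,3,4,5} D(U)={1,2,4,5}: X {3,4,5}->{3,4}; V {1,2,3,4,5}->{1,2}; U {1,2,4,5}->{4,5}
Constraint 2 (Z != V) on D(Z)={1,2,5} D(V)={1,2}: no change
So after constraint 2: D(Z) = {1,2,5}

Answer: {1,2,5}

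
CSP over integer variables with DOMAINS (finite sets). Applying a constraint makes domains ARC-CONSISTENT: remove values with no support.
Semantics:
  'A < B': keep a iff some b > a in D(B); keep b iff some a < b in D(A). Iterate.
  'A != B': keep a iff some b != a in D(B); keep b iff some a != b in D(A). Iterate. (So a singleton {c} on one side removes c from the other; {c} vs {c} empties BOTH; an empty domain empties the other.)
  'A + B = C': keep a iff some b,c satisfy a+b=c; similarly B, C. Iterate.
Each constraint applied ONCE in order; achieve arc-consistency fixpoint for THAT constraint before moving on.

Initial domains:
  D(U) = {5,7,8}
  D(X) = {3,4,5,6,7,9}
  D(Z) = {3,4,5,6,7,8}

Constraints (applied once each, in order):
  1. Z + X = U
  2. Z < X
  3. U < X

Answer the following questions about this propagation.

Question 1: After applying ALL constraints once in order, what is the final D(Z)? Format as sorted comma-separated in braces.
Answer: {3,4}

Derivation:
Constraint 1 (Z + X = U) on D(Z)={3,4,5,6,7,8} D(X)={3,4,5,6,7,9} D(U)={5,7,8}: Z {3,4,5,6,7,8}->{3,4,5}; X {3,4,5,6,7,9}->{3,4,5}; U {5,7,8}->{7,8}
Constraint 2 (Z < X) on D(Z)={3,4,5} D(X)={3,4,5}: Z {3,4,5}->{3,4}; X {3,4,5}->{4,5}
Constraint 3 (U < X) on D(U)={7,8} D(X)={4,5}: U {7,8}->{}; X {4,5}->{}
So after all 3 constraints: D(Z) = {3,4}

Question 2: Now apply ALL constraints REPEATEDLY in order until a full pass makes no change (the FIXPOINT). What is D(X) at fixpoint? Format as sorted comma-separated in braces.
pass 0 (initial): D(X)={3,4,5,6,7,9}
pass 1: U {5,7,8}->{}; X {3,4,5,6,7,9}->{}; Z {3,4,5,6,7,8}->{3,4}
pass 2: Z {3,4}->{}
pass 3: no change
Fixpoint after 3 passes: D(X) = {}

Answer: {}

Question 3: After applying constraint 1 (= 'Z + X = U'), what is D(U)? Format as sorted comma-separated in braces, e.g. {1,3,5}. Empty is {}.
Answer: {7,8}

Derivation:
Constraint 1 (Z + X = U) on D(Z)={3,4,5,6,7,8} D(X)={3,4,5,6,7,9} D(U)={5,7,8}: Z {3,4,5,6,7,8}->{3,4,5}; X {3,4,5,6,7,9}->{3,4,5}; U {5,7,8}->{7,8}
So after constraint 1: D(U) = {7,8}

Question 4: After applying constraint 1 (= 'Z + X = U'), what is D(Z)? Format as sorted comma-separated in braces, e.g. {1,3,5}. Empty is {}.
Answer: {3,4,5}

Derivation:
Constraint 1 (Z + X = U) on D(Z)={3,4,5,6,7,8} D(X)={3,4,5,6,7,9} D(U)={5,7,8}: Z {3,4,5,6,7,8}->{3,4,5}; X {3,4,5,6,7,9}->{3,4,5}; U {5,7,8}->{7,8}
So after constraint 1: D(Z) = {3,4,5}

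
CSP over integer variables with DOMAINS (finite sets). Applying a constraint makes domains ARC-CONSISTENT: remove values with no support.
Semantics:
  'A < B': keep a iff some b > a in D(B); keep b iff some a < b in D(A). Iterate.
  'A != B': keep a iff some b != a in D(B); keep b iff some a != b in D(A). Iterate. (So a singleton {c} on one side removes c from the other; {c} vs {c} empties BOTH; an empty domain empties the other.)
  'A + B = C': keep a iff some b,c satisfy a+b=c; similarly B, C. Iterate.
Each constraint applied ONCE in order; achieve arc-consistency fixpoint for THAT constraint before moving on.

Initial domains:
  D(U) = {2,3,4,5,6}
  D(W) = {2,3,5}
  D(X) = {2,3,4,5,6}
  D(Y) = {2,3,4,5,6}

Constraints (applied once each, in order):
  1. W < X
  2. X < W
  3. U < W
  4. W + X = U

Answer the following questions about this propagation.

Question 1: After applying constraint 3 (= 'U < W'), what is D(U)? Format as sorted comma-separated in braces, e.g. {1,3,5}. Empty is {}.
Answer: {2,3,4}

Derivation:
Constraint 1 (W < X) on D(W)={2,3,5} D(X)={2,3,4,5,6}: X {2,3,4,5,6}->{3,4,5,6}
Constraint 2 (X < W) on D(X)={3,4,5,6} D(W)={2,3,5}: X {3,4,5,6}->{3,4}; W {2,3,5}->{5}
Constraint 3 (U < W) on D(U)={2,3,4,5,6} D(W)={5}: U {2,3,4,5,6}->{2,3,4}
So after constraint 3: D(U) = {2,3,4}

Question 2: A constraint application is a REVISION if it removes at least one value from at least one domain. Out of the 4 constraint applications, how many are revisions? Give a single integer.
Constraint 1 (W < X) on D(W)={2,3,5} D(X)={2,3,4,5,6}: X {2,3,4,5,6}->{3,4,5,6} => REVISION
Constraint 2 (X < W) on D(X)={3,4,5,6} D(W)={2,3,5}: X {3,4,5,6}->{3,4}; W {2,3,5}->{5} => REVISION
Constraint 3 (U < W) on D(U)={2,3,4,5,6} D(W)={5}: U {2,3,4,5,6}->{2,3,4} => REVISION
Constraint 4 (W + X = U) on D(W)={5} D(X)={3,4} D(U)={2,3,4}: W {5}->{}; X {3,4}->{}; U {2,3,4}->{} => REVISION
Total revisions = 4

Answer: 4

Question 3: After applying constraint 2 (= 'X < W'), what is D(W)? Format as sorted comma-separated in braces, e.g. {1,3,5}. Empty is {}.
Answer: {5}

Derivation:
Constraint 1 (W < X) on D(W)={2,3,5} D(X)={2,3,4,5,6}: X {2,3,4,5,6}->{3,4,5,6}
Constraint 2 (X < W) on D(X)={3,4,5,6} D(W)={2,3,5}: X {3,4,5,6}->{3,4}; W {2,3,5}->{5}
So after constraint 2: D(W) = {5}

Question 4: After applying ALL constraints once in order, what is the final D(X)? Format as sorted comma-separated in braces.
Constraint 1 (W < X) on D(W)={2,3,5} D(X)={2,3,4,5,6}: X {2,3,4,5,6}->{3,4,5,6}
Constraint 2 (X < W) on D(X)={3,4,5,6} D(W)={2,3,5}: X {3,4,5,6}->{3,4}; W {2,3,5}->{5}
Constraint 3 (U < W) on D(U)={2,3,4,5,6} D(W)={5}: U {2,3,4,5,6}->{2,3,4}
Constraint 4 (W + X = U) on D(W)={5} D(X)={3,4} D(U)={2,3,4}: W {5}->{}; X {3,4}->{}; U {2,3,4}->{}
So after all 4 constraints: D(X) = {}

Answer: {}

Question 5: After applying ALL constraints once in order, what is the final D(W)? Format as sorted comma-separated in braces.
Constraint 1 (W < X) on D(W)={2,3,5} D(X)={2,3,4,5,6}: X {2,3,4,5,6}->{3,4,5,6}
Constraint 2 (X < W) on D(X)={3,4,5,6} D(W)={2,3,5}: X {3,4,5,6}->{3,4}; W {2,3,5}->{5}
Constraint 3 (U < W) on D(U)={2,3,4,5,6} D(W)={5}: U {2,3,4,5,6}->{2,3,4}
Constraint 4 (W + X = U) on D(W)={5} D(X)={3,4} D(U)={2,3,4}: W {5}->{}; X {3,4}->{}; U {2,3,4}->{}
So after all 4 constraints: D(W) = {}

Answer: {}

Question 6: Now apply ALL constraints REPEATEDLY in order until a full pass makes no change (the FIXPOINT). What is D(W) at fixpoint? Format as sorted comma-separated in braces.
pass 0 (initial): D(W)={2,3,5}
pass 1: U {2,3,4,5,6}->{}; W {2,3,5}->{}; X {2,3,4,5,6}->{}
pass 2: no change
Fixpoint after 2 passes: D(W) = {}

Answer: {}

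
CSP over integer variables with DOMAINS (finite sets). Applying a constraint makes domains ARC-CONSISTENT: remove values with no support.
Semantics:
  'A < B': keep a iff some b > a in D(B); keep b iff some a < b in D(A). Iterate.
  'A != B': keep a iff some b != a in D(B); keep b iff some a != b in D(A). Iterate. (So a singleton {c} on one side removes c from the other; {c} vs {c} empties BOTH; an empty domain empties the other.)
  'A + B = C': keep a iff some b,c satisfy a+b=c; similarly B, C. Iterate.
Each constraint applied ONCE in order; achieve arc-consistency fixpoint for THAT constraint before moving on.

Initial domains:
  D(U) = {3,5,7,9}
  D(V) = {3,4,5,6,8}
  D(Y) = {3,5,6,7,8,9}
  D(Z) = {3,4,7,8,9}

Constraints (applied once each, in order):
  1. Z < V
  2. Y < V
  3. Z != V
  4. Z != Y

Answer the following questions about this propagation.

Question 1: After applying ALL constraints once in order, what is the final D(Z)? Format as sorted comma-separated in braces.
Constraint 1 (Z < V) on D(Z)={3,4,7,8,9} D(V)={3,4,5,6,8}: Z {3,4,7,8,9}->{3,4,7}; V {3,4,5,6,8}->{4,5,6,8}
Constraint 2 (Y < V) on D(Y)={3,5,6,7,8,9} D(V)={4,5,6,8}: Y {3,5,6,7,8,9}->{3,5,6,7}
Constraint 3 (Z != V) on D(Z)={3,4,7} D(V)={4,5,6,8}: no change
Constraint 4 (Z != Y) on D(Z)={3,4,7} D(Y)={3,5,6,7}: no change
So after all 4 constraints: D(Z) = {3,4,7}

Answer: {3,4,7}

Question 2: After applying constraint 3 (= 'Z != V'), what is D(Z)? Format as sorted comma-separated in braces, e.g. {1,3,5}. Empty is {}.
Answer: {3,4,7}

Derivation:
Constraint 1 (Z < V) on D(Z)={3,4,7,8,9} D(V)={3,4,5,6,8}: Z {3,4,7,8,9}->{3,4,7}; V {3,4,5,6,8}->{4,5,6,8}
Constraint 2 (Y < V) on D(Y)={3,5,6,7,8,9} D(V)={4,5,6,8}: Y {3,5,6,7,8,9}->{3,5,6,7}
Constraint 3 (Z != V) on D(Z)={3,4,7} D(V)={4,5,6,8}: no change
So after constraint 3: D(Z) = {3,4,7}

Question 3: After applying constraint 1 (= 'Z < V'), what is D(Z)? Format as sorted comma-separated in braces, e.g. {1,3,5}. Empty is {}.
Answer: {3,4,7}

Derivation:
Constraint 1 (Z < V) on D(Z)={3,4,7,8,9} D(V)={3,4,5,6,8}: Z {3,4,7,8,9}->{3,4,7}; V {3,4,5,6,8}->{4,5,6,8}
So after constraint 1: D(Z) = {3,4,7}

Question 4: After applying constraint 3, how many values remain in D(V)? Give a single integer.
Answer: 4

Derivation:
Constraint 1 (Z < V) on D(Z)={3,4,7,8,9} D(V)={3,4,5,6,8}: Z {3,4,7,8,9}->{3,4,7}; V {3,4,5,6,8}->{4,5,6,8}
Constraint 2 (Y < V) on D(Y)={3,5,6,7,8,9} D(V)={4,5,6,8}: Y {3,5,6,7,8,9}->{3,5,6,7}
Constraint 3 (Z != V) on D(Z)={3,4,7} D(V)={4,5,6,8}: no change
So after constraint 3: D(V)={4,5,6,8}, size = 4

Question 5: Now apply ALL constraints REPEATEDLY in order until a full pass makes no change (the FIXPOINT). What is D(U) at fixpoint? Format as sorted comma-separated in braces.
Answer: {3,5,7,9}

Derivation:
pass 0 (initial): D(U)={3,5,7,9}
pass 1: V {3,4,5,6,8}->{4,5,6,8}; Y {3,5,6,7,8,9}->{3,5,6,7}; Z {3,4,7,8,9}->{3,4,7}
pass 2: no change
Fixpoint after 2 passes: D(U) = {3,5,7,9}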